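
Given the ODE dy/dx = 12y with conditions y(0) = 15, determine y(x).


General solution of y' = 12y is y = Ce^(12x).
Apply y(0) = 15: C = 15.
Particular solution: y = 15e^(12x).


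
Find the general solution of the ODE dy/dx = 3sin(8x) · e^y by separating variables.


Separate: e^(-y) dy = 3sin(8x) dx.
Integrate: -e^(-y) = -(3/8)cos(8x) + C₀.
Rearrange: e^(-y) = (3/8)cos(8x) + C.


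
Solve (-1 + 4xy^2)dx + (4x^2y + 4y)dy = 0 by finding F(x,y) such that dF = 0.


Check exactness: ∂M/∂y = 8xy and ∂N/∂x = 8xy; equal, so the equation is exact.
Integrate M with respect to x (treating y as constant): ∫M dx = -x + 2x^2y^2 + h(y).
Differentiate w.r.t. y and set equal to N: the x-dependent terms already match, leaving h'(y) = 4y. Integrate: h(y) = 2y^2.
So F(x,y) = -x + 2x^2y^2 + 2y^2.
General solution: -x + 2x^2y^2 + 2y^2 = C.


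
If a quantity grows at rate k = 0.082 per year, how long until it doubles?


Exponential growth: P(t) = P₀ e^(0.082t). Set P(t)/P₀ = 2: e^(0.082t) = 2.
Solve: t = ln(2)/0.082 ≈ 8.45 years.


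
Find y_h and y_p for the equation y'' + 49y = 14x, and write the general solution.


Homogeneous: r² + 49 = 0 ⇒ r = ±7i, y_h = C₁cos(7x) + C₂sin(7x).
Polynomial forcing; try y_p = Ax + B. Then y_p'' + 49 y_p = 49(Ax + B) = 14x, so B = 0 and A = 2/7.
General solution: y = C₁cos(7x) + C₂sin(7x) + (2/7)x.


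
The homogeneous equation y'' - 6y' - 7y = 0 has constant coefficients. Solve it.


Characteristic equation: r² - 6r - 7 = 0.
Factor: (r + 1)(r - 7) = 0 ⇒ r = -1, 7 (distinct real).
General solution: y = C₁e^(-x) + C₂e^(7x).


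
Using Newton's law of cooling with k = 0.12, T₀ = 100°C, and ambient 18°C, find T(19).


Newton's law: dT/dt = -k(T - T_a) has solution T(t) = T_a + (T₀ - T_a)e^(-kt).
Plug in T_a = 18, T₀ = 100, k = 0.12, t = 19: T(19) = 18 + (82)e^(-2.28) ≈ 26.4°C.


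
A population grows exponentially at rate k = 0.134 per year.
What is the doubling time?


Exponential growth: P(t) = P₀ e^(0.134t). Set P(t)/P₀ = 2: e^(0.134t) = 2.
Solve: t = ln(2)/0.134 ≈ 5.17 years.


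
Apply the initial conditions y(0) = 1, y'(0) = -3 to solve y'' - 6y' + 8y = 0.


Characteristic roots of r² - 6r + 8 = 0 are 2, 4.
General solution y = c₁ e^(2x) + c₂ e^(4x).
Apply y(0) = 1: c₁ + c₂ = 1. Apply y'(0) = -3: 2 c₁ + 4 c₂ = -3.
Solve: c₁ = 7/2, c₂ = -5/2.
Particular solution: y = (7/2)e^(2x) - (5/2)e^(4x).


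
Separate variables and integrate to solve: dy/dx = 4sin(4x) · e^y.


Separate: e^(-y) dy = 4sin(4x) dx.
Integrate: -e^(-y) = -cos(4x) + C₀.
Rearrange: e^(-y) = cos(4x) + C.


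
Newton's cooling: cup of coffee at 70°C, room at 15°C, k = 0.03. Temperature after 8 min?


Newton's law: dT/dt = -k(T - T_a) has solution T(t) = T_a + (T₀ - T_a)e^(-kt).
Plug in T_a = 15, T₀ = 70, k = 0.03, t = 8: T(8) = 15 + (55)e^(-0.24) ≈ 58.3°C.


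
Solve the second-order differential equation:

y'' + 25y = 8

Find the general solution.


Homogeneous part: r² + 25 = 0 ⇒ r = ±5i, so y_h = C₁cos(5x) + C₂sin(5x).
Try constant y_p = A; plug in: 25A = 8 ⇒ A = 8/25.
General solution: y = C₁cos(5x) + C₂sin(5x) + 8/25.


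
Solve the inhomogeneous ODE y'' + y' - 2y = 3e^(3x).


Characteristic roots of r² + r - 2 = 0 are 1, -2.
y_h = C₁e^(x) + C₂e^(-2x).
Forcing exponent 3 is not a characteristic root; try y_p = Ae^(3x).
Substitute: A·(9 + (1)·3 + (-2)) = A·10 = 3, so A = 3/10.
General solution: y = C₁e^(x) + C₂e^(-2x) + (3/10)e^(3x).


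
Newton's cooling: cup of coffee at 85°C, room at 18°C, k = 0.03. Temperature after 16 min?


Newton's law: dT/dt = -k(T - T_a) has solution T(t) = T_a + (T₀ - T_a)e^(-kt).
Plug in T_a = 18, T₀ = 85, k = 0.03, t = 16: T(16) = 18 + (67)e^(-0.48) ≈ 59.5°C.


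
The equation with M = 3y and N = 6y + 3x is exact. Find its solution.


Check exactness: ∂M/∂y = 3 and ∂N/∂x = 3; equal, so the equation is exact.
Integrate M with respect to x (treating y as constant): ∫M dx = 3xy + h(y).
Differentiate w.r.t. y and set equal to N: the x-dependent terms already match, leaving h'(y) = 6y. Integrate: h(y) = 3y^2.
So F(x,y) = 3y^2 + 3xy.
General solution: 3y^2 + 3xy = C.


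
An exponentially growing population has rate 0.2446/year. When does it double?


Exponential growth: P(t) = P₀ e^(0.2446t). Set P(t)/P₀ = 2: e^(0.2446t) = 2.
Solve: t = ln(2)/0.2446 ≈ 2.83 years.


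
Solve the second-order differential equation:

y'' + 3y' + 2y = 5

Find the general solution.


Characteristic roots of r² + 3r + 2 = 0 are -2, -1.
y_h = C₁e^(-2x) + C₂e^(-x).
Constant forcing; try y_p = A. Then 2A = 5 ⇒ A = 5/2.
General solution: y = C₁e^(-2x) + C₂e^(-x) + 5/2.


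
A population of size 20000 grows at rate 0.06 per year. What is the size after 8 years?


The ODE dP/dt = 0.06P has solution P(t) = P(0)e^(0.06t).
Substitute P(0) = 20000 and t = 8: P(8) = 20000 e^(0.48) ≈ 32321.


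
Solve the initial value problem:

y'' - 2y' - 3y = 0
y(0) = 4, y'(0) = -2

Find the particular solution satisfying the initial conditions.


Characteristic roots of r² - 2r - 3 = 0 are 3, -1.
General solution y = c₁ e^(3x) + c₂ e^(-x).
Apply y(0) = 4: c₁ + c₂ = 4. Apply y'(0) = -2: 3 c₁ - 1 c₂ = -2.
Solve: c₁ = 1/2, c₂ = 7/2.
Particular solution: y = (1/2)e^(3x) + (7/2)e^(-x).


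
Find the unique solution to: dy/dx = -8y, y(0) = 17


General solution of y' = -8y is y = Ce^(-8x).
Apply y(0) = 17: C = 17.
Particular solution: y = 17e^(-8x).


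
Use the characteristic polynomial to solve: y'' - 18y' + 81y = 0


Characteristic equation: r² - 18r + 81 = 0, i.e. (r - 9)² = 0.
Repeated root r = 9; include an x factor for the second linearly independent solution.
General solution: y = (C₁ + C₂x)e^(9x).


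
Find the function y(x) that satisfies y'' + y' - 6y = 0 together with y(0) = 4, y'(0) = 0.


Characteristic roots of r² + r - 6 = 0 are -3, 2.
General solution y = c₁ e^(-3x) + c₂ e^(2x).
Apply y(0) = 4: c₁ + c₂ = 4. Apply y'(0) = 0: -3 c₁ + 2 c₂ = 0.
Solve: c₁ = 8/5, c₂ = 12/5.
Particular solution: y = (8/5)e^(-3x) + (12/5)e^(2x).


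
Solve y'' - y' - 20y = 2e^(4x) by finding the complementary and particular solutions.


Characteristic roots of r² - r - 20 = 0 are -4, 5.
y_h = C₁e^(-4x) + C₂e^(5x).
Forcing exponent 4 is not a characteristic root; try y_p = Ae^(4x).
Substitute: A·(16 + (-1)·4 + (-20)) = A·-8 = 2, so A = -1/4.
General solution: y = C₁e^(-4x) + C₂e^(5x) - (1/4)e^(4x).


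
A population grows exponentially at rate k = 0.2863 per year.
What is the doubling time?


Exponential growth: P(t) = P₀ e^(0.2863t). Set P(t)/P₀ = 2: e^(0.2863t) = 2.
Solve: t = ln(2)/0.2863 ≈ 2.42 years.


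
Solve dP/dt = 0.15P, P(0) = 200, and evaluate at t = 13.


The ODE dP/dt = 0.15P has solution P(t) = P(0)e^(0.15t).
Substitute P(0) = 200 and t = 13: P(13) = 200 e^(1.95) ≈ 1406.


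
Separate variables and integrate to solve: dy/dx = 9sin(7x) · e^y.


Separate: e^(-y) dy = 9sin(7x) dx.
Integrate: -e^(-y) = -(9/7)cos(7x) + C₀.
Rearrange: e^(-y) = (9/7)cos(7x) + C.


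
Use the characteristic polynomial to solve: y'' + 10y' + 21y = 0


Characteristic equation: r² + 10r + 21 = 0.
Factor: (r + 3)(r + 7) = 0 ⇒ r = -3, -7 (distinct real).
General solution: y = C₁e^(-3x) + C₂e^(-7x).


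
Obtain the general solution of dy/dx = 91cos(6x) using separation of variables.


g(y) = 1, so integrate directly: y = ∫ 91cos(6x) dx = (91/6)sin(6x) + C.


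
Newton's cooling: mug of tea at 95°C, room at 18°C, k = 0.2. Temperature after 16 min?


Newton's law: dT/dt = -k(T - T_a) has solution T(t) = T_a + (T₀ - T_a)e^(-kt).
Plug in T_a = 18, T₀ = 95, k = 0.2, t = 16: T(16) = 18 + (77)e^(-3.20) ≈ 21.1°C.


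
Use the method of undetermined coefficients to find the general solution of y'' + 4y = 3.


Homogeneous part: r² + 4 = 0 ⇒ r = ±2i, so y_h = C₁cos(2x) + C₂sin(2x).
Try constant y_p = A; plug in: 4A = 3 ⇒ A = 3/4.
General solution: y = C₁cos(2x) + C₂sin(2x) + 3/4.


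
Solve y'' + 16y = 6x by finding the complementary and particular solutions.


Homogeneous: r² + 16 = 0 ⇒ r = ±4i, y_h = C₁cos(4x) + C₂sin(4x).
Polynomial forcing; try y_p = Ax + B. Then y_p'' + 16 y_p = 16(Ax + B) = 6x, so B = 0 and A = 3/8.
General solution: y = C₁cos(4x) + C₂sin(4x) + (3/8)x.


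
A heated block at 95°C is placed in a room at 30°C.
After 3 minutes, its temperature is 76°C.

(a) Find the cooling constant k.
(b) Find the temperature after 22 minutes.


Newton's law: T(t) = T_a + (T₀ - T_a)e^(-kt).
(a) Use T(3) = 76: (76 - 30)/(95 - 30) = e^(-k·3), so k = -ln(0.708)/3 ≈ 0.1152.
(b) Apply k to t = 22: T(22) = 30 + (65)e^(-2.535) ≈ 35.1°C.


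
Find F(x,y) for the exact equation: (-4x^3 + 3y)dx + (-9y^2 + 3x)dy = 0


Check exactness: ∂M/∂y = 3 and ∂N/∂x = 3; equal, so the equation is exact.
Integrate M with respect to x (treating y as constant): ∫M dx = -x^4 + 3xy + h(y).
Differentiate w.r.t. y and set equal to N: the x-dependent terms already match, leaving h'(y) = -9y^2. Integrate: h(y) = -3y^3.
So F(x,y) = -3y^3 - x^4 + 3xy.
General solution: -3y^3 - x^4 + 3xy = C.


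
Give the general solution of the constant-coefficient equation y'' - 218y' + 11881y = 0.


Characteristic equation: r² - 218r + 11881 = 0, i.e. (r - 109)² = 0.
Repeated root r = 109; include an x factor for the second linearly independent solution.
General solution: y = (C₁ + C₂x)e^(109x).


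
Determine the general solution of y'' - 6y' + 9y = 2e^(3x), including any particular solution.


Characteristic polynomial (r - 3)² = 0; repeated root r = 3.
y_h = (C₁ + C₂x)e^(3x). Forcing matches the repeated root (resonance), so try y_p = Ax² e^(3x).
Substitute and solve for A: 2A = 2, so A = 1.
General solution: y = (C₁ + C₂x + x²)e^(3x).


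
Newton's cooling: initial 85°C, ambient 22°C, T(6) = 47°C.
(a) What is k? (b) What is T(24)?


Newton's law: T(t) = T_a + (T₀ - T_a)e^(-kt).
(a) Use T(6) = 47: (47 - 22)/(85 - 22) = e^(-k·6), so k = -ln(0.397)/6 ≈ 0.1540.
(b) Apply k to t = 24: T(24) = 22 + (63)e^(-3.697) ≈ 23.6°C.


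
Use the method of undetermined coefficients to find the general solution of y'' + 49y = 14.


Homogeneous part: r² + 49 = 0 ⇒ r = ±7i, so y_h = C₁cos(7x) + C₂sin(7x).
Try constant y_p = A; plug in: 49A = 14 ⇒ A = 2/7.
General solution: y = C₁cos(7x) + C₂sin(7x) + 2/7.


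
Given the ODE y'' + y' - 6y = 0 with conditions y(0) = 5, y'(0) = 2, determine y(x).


Characteristic roots of r² + r - 6 = 0 are 2, -3.
General solution y = c₁ e^(2x) + c₂ e^(-3x).
Apply y(0) = 5: c₁ + c₂ = 5. Apply y'(0) = 2: 2 c₁ - 3 c₂ = 2.
Solve: c₁ = 17/5, c₂ = 8/5.
Particular solution: y = (17/5)e^(2x) + (8/5)e^(-3x).


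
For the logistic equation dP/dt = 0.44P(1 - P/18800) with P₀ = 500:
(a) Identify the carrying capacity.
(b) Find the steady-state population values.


Logistic ODE dP/dt = 0.44P(1 - P/18800) has equilibria where dP/dt = 0, i.e. P = 0 or P = 18800.
The coefficient (1 - P/K) = 0 when P = K, identifying K = 18800 as the carrying capacity.
(a) K = 18800; (b) equilibria P = 0 and P = 18800.


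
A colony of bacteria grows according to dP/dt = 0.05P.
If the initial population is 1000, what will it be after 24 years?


The ODE dP/dt = 0.05P has solution P(t) = P(0)e^(0.05t).
Substitute P(0) = 1000 and t = 24: P(24) = 1000 e^(1.20) ≈ 3320.


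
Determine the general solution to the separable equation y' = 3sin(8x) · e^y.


Separate: e^(-y) dy = 3sin(8x) dx.
Integrate: -e^(-y) = -(3/8)cos(8x) + C₀.
Rearrange: e^(-y) = (3/8)cos(8x) + C.


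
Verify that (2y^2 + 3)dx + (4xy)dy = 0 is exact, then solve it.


Check exactness: ∂M/∂y = 4y and ∂N/∂x = 4y; equal, so the equation is exact.
Integrate M with respect to x (treating y as constant): ∫M dx = 2xy^2 + 3x + h(y).
Differentiate w.r.t. y and set equal to N: all terms match, so h'(y) = 0 and h is a constant absorbed into C.
General solution: 2xy^2 + 3x = C.


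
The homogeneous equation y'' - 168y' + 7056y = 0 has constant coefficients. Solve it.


Characteristic equation: r² - 168r + 7056 = 0, i.e. (r - 84)² = 0.
Repeated root r = 84; include an x factor for the second linearly independent solution.
General solution: y = (C₁ + C₂x)e^(84x).


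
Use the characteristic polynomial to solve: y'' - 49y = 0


Characteristic equation: r² - 49 = 0.
Factor: (r - 7)(r + 7) = 0 ⇒ r = 7, -7 (distinct real).
General solution: y = C₁e^(7x) + C₂e^(-7x).


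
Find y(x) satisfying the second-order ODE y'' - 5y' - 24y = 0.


Characteristic equation: r² - 5r - 24 = 0.
Factor: (r - 8)(r + 3) = 0 ⇒ r = 8, -3 (distinct real).
General solution: y = C₁e^(8x) + C₂e^(-3x).


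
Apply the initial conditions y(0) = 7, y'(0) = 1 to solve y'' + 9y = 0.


Characteristic roots of r² + 9 = 0 are ±3i, so y = C₁cos(3x) + C₂sin(3x).
Apply y(0) = 7: C₁ = 7. Differentiate and apply y'(0) = 1: 3·C₂ = 1, so C₂ = 1/3.
Particular solution: y = 7cos(3x) + (1/3)sin(3x).


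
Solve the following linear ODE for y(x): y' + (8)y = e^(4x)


P(x) = 8 ⇒ μ = e^(8x).
(μ y)' = e^(12x) ⇒ μ y = e^(12x)/12 + C.
Divide by μ: y = (1/12)e^(4x) + Ce^(-8x).


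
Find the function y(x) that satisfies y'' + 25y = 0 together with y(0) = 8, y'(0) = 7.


Characteristic roots of r² + 25 = 0 are ±5i, so y = C₁cos(5x) + C₂sin(5x).
Apply y(0) = 8: C₁ = 8. Differentiate and apply y'(0) = 7: 5·C₂ = 7, so C₂ = 7/5.
Particular solution: y = 8cos(5x) + (7/5)sin(5x).


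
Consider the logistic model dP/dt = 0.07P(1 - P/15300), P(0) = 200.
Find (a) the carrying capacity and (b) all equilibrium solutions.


Logistic ODE dP/dt = 0.07P(1 - P/15300) has equilibria where dP/dt = 0, i.e. P = 0 or P = 15300.
The coefficient (1 - P/K) = 0 when P = K, identifying K = 15300 as the carrying capacity.
(a) K = 15300; (b) equilibria P = 0 and P = 15300.


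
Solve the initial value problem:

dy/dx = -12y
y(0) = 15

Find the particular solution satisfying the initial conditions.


General solution of y' = -12y is y = Ce^(-12x).
Apply y(0) = 15: C = 15.
Particular solution: y = 15e^(-12x).


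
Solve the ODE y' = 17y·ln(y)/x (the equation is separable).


Separate: dy/[y ln(y)] = 17 dx/x.
Substitute u = ln(y): du/u = 17 dx/x.
Integrate: ln|ln(y)| = 17ln|x| + C₀, hence ln(y) = C·x^17.


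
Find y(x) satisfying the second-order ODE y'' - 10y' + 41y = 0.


Characteristic equation: r² - 10r + 41 = 0.
Discriminant is negative; roots r = 5 ± 4i (complex conjugate pair).
General solution uses e^(α x)(C₁ cos(β x) + C₂ sin(β x)): y = e^(5x)(C₁cos(4x) + C₂sin(4x)).


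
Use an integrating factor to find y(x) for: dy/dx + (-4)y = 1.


P(x) = -4 ⇒ μ = e^(-4x).
(μ y)' = e^(-4x) ⇒ μ y = -(1/4)e^(-4x) + C.
Divide by μ: y = -1/4 + Ce^(4x).


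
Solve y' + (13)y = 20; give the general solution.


P(x) = 13, Q(x) = 20; integrating factor μ = e^(13x).
(μ y)' = 20e^(13x) ⇒ μ y = (20/13)e^(13x) + C.
Divide by μ: y = 20/13 + Ce^(-13x).


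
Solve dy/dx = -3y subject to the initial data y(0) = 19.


General solution of y' = -3y is y = Ce^(-3x).
Apply y(0) = 19: C = 19.
Particular solution: y = 19e^(-3x).


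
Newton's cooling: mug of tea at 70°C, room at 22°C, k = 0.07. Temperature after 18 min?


Newton's law: dT/dt = -k(T - T_a) has solution T(t) = T_a + (T₀ - T_a)e^(-kt).
Plug in T_a = 22, T₀ = 70, k = 0.07, t = 18: T(18) = 22 + (48)e^(-1.26) ≈ 35.6°C.


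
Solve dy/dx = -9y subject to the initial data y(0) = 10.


General solution of y' = -9y is y = Ce^(-9x).
Apply y(0) = 10: C = 10.
Particular solution: y = 10e^(-9x).


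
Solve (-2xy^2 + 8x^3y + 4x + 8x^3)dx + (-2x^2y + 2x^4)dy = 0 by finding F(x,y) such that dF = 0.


Check exactness: ∂M/∂y = -4xy + 8x^3 and ∂N/∂x = -4xy + 8x^3; equal, so the equation is exact.
Integrate M with respect to x (treating y as constant): ∫M dx = -x^2y^2 + 2x^4y + 2x^2 + 2x^4 + h(y).
Differentiate w.r.t. y and set equal to N: all terms match, so h'(y) = 0 and h is a constant absorbed into C.
General solution: -x^2y^2 + 2x^4y + 2x^2 + 2x^4 = C.


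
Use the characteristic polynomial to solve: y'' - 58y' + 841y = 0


Characteristic equation: r² - 58r + 841 = 0, i.e. (r - 29)² = 0.
Repeated root r = 29; include an x factor for the second linearly independent solution.
General solution: y = (C₁ + C₂x)e^(29x).


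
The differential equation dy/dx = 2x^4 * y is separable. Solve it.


Separate variables: dy/y = 2x^4 dx.
Integrate: ln|y| = (2/5)x^5 + C₀.
Exponentiate: y = Ce^((2/5)x^5).


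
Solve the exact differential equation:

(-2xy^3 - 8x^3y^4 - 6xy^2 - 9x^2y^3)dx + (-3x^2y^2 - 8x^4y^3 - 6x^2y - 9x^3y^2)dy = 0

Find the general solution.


Check exactness: ∂M/∂y = -6xy^2 - 32x^3y^3 - 12xy - 27x^2y^2 and ∂N/∂x = -6xy^2 - 32x^3y^3 - 12xy - 27x^2y^2; equal, so the equation is exact.
Integrate M with respect to x (treating y as constant): ∫M dx = -x^2y^3 - 2x^4y^4 - 3x^2y^2 - 3x^3y^3 + h(y).
Differentiate w.r.t. y and set equal to N: all terms match, so h'(y) = 0 and h is a constant absorbed into C.
General solution: -x^2y^3 - 2x^4y^4 - 3x^2y^2 - 3x^3y^3 = C.


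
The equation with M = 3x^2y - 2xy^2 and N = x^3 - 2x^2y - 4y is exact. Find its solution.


Check exactness: ∂M/∂y = 3x^2 - 4xy and ∂N/∂x = 3x^2 - 4xy; equal, so the equation is exact.
Integrate M with respect to x (treating y as constant): ∫M dx = x^3y - x^2y^2 + h(y).
Differentiate w.r.t. y and set equal to N: the x-dependent terms already match, leaving h'(y) = -4y. Integrate: h(y) = -2y^2.
So F(x,y) = x^3y - x^2y^2 - 2y^2.
General solution: x^3y - x^2y^2 - 2y^2 = C.


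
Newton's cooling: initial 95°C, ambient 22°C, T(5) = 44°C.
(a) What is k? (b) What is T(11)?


Newton's law: T(t) = T_a + (T₀ - T_a)e^(-kt).
(a) Use T(5) = 44: (44 - 22)/(95 - 22) = e^(-k·5), so k = -ln(0.301)/5 ≈ 0.2399.
(b) Apply k to t = 11: T(11) = 22 + (73)e^(-2.639) ≈ 27.2°C.


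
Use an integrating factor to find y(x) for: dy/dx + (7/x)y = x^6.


P(x) = 7/x ⇒ μ = x^7.
(x^7 y)' = x^7·x^6 = x^13.
Integrate: x^7 y = x^14/(14) + C.
Solve for y: y = (1/14)x^7 + C/x^7.


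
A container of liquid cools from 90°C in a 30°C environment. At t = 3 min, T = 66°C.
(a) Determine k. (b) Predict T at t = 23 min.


Newton's law: T(t) = T_a + (T₀ - T_a)e^(-kt).
(a) Use T(3) = 66: (66 - 30)/(90 - 30) = e^(-k·3), so k = -ln(0.600)/3 ≈ 0.1703.
(b) Apply k to t = 23: T(23) = 30 + (60)e^(-3.916) ≈ 31.2°C.


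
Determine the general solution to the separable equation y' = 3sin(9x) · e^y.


Separate: e^(-y) dy = 3sin(9x) dx.
Integrate: -e^(-y) = -(1/3)cos(9x) + C₀.
Rearrange: e^(-y) = (1/3)cos(9x) + C.


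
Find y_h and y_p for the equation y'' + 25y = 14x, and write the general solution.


Homogeneous: r² + 25 = 0 ⇒ r = ±5i, y_h = C₁cos(5x) + C₂sin(5x).
Polynomial forcing; try y_p = Ax + B. Then y_p'' + 25 y_p = 25(Ax + B) = 14x, so B = 0 and A = 14/25.
General solution: y = C₁cos(5x) + C₂sin(5x) + (14/25)x.


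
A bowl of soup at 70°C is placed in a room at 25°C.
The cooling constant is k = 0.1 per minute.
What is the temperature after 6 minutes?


Newton's law: dT/dt = -k(T - T_a) has solution T(t) = T_a + (T₀ - T_a)e^(-kt).
Plug in T_a = 25, T₀ = 70, k = 0.1, t = 6: T(6) = 25 + (45)e^(-0.60) ≈ 49.7°C.


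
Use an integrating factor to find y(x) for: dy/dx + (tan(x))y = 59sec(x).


P(x) = tan(x) ⇒ μ = e^(∫tan(x)dx) = sec(x).
(sec(x) y)' = 59sec²(x) ⇒ sec(x) y = 59tan(x) + C.
Multiply by cos(x): y = 59sin(x) + C·cos(x).


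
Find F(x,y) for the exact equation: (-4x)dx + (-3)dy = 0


Check exactness: ∂M/∂y = 0 and ∂N/∂x = 0; equal, so the equation is exact.
Integrate M with respect to x (treating y as constant): ∫M dx = -2x^2 + h(y).
Differentiate w.r.t. y and set equal to N: the x-dependent terms already match, leaving h'(y) = -3. Integrate: h(y) = -3y.
So F(x,y) = -2x^2 - 3y.
General solution: -2x^2 - 3y = C.


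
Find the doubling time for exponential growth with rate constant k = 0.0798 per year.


Exponential growth: P(t) = P₀ e^(0.0798t). Set P(t)/P₀ = 2: e^(0.0798t) = 2.
Solve: t = ln(2)/0.0798 ≈ 8.69 years.


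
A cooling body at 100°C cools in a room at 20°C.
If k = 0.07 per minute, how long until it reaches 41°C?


From T(t) = T_a + (T₀ - T_a)e^(-kt), set T(t) = 41:
(41 - 20) / (100 - 20) = e^(-0.07t), so t = -ln(0.263)/0.07 ≈ 19.1 minutes.


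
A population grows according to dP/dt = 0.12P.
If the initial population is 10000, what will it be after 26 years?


The ODE dP/dt = 0.12P has solution P(t) = P(0)e^(0.12t).
Substitute P(0) = 10000 and t = 26: P(26) = 10000 e^(3.12) ≈ 226464.


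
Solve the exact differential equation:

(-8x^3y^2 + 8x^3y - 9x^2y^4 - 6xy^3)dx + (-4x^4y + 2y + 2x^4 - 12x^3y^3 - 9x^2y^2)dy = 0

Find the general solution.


Check exactness: ∂M/∂y = -16x^3y + 8x^3 - 36x^2y^3 - 18xy^2 and ∂N/∂x = -16x^3y + 8x^3 - 36x^2y^3 - 18xy^2; equal, so the equation is exact.
Integrate M with respect to x (treating y as constant): ∫M dx = -2x^4y^2 + 2x^4y - 3x^3y^4 - 3x^2y^3 + h(y).
Differentiate w.r.t. y and set equal to N: the x-dependent terms already match, leaving h'(y) = 2y. Integrate: h(y) = y^2.
So F(x,y) = -2x^4y^2 + y^2 + 2x^4y - 3x^3y^4 - 3x^2y^3.
General solution: -2x^4y^2 + y^2 + 2x^4y - 3x^3y^4 - 3x^2y^3 = C.


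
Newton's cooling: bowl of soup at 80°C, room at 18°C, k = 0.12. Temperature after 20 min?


Newton's law: dT/dt = -k(T - T_a) has solution T(t) = T_a + (T₀ - T_a)e^(-kt).
Plug in T_a = 18, T₀ = 80, k = 0.12, t = 20: T(20) = 18 + (62)e^(-2.40) ≈ 23.6°C.


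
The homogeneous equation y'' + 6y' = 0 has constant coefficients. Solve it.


Characteristic equation: r² + 6r = 0.
Factor: (r - 0)(r + 6) = 0 ⇒ r = 0, -6 (distinct real).
General solution: y = C₁ + C₂e^(-6x).


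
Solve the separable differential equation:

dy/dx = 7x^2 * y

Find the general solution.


Separate variables: dy/y = 7x^2 dx.
Integrate: ln|y| = (7/3)x^3 + C₀.
Exponentiate: y = Ce^((7/3)x^3).


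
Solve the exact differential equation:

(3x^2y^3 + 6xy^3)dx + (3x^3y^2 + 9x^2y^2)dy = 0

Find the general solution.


Check exactness: ∂M/∂y = 9x^2y^2 + 18xy^2 and ∂N/∂x = 9x^2y^2 + 18xy^2; equal, so the equation is exact.
Integrate M with respect to x (treating y as constant): ∫M dx = x^3y^3 + 3x^2y^3 + h(y).
Differentiate w.r.t. y and set equal to N: all terms match, so h'(y) = 0 and h is a constant absorbed into C.
General solution: x^3y^3 + 3x^2y^3 = C.


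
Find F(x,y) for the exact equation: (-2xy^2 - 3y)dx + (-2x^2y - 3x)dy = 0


Check exactness: ∂M/∂y = -4xy - 3 and ∂N/∂x = -4xy - 3; equal, so the equation is exact.
Integrate M with respect to x (treating y as constant): ∫M dx = -x^2y^2 - 3xy + h(y).
Differentiate w.r.t. y and set equal to N: all terms match, so h'(y) = 0 and h is a constant absorbed into C.
General solution: -x^2y^2 - 3xy = C.


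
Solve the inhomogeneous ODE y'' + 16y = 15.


Homogeneous part: r² + 16 = 0 ⇒ r = ±4i, so y_h = C₁cos(4x) + C₂sin(4x).
Try constant y_p = A; plug in: 16A = 15 ⇒ A = 15/16.
General solution: y = C₁cos(4x) + C₂sin(4x) + 15/16.


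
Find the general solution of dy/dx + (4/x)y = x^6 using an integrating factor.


P(x) = 4/x ⇒ μ = x^4.
(x^4 y)' = x^10 ⇒ x^4 y = x^11/(11) + C.
Solve for y: y = (1/11)x^7 + C/x^4.


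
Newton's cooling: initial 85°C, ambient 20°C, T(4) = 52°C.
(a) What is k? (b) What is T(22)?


Newton's law: T(t) = T_a + (T₀ - T_a)e^(-kt).
(a) Use T(4) = 52: (52 - 20)/(85 - 20) = e^(-k·4), so k = -ln(0.492)/4 ≈ 0.1772.
(b) Apply k to t = 22: T(22) = 20 + (65)e^(-3.898) ≈ 21.3°C.


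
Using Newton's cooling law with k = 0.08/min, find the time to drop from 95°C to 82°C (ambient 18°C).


From T(t) = T_a + (T₀ - T_a)e^(-kt), set T(t) = 82:
(82 - 18) / (95 - 18) = e^(-0.08t), so t = -ln(0.831)/0.08 ≈ 2.3 minutes.


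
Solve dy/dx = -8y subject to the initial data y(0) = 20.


General solution of y' = -8y is y = Ce^(-8x).
Apply y(0) = 20: C = 20.
Particular solution: y = 20e^(-8x).


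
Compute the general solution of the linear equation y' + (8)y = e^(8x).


P(x) = 8 ⇒ μ = e^(8x).
(μ y)' = e^(16x) ⇒ μ y = (1/16)e^(16x) + C.
Divide by μ: y = (1/16)e^(8x) + Ce^(-8x).


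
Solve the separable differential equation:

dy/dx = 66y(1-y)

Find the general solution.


Separate: dy/[y(1-y)] = 66 dx.
Partial fractions: 1/[y(1-y)] = 1/y + 1/(1-y).
Integrate: ln|y/(1-y)| = 66x + C₀.
Solve for y: y = 1/(1 + Ce^(-66x)).


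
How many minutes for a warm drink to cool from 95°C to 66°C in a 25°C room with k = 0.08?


From T(t) = T_a + (T₀ - T_a)e^(-kt), set T(t) = 66:
(66 - 25) / (95 - 25) = e^(-0.08t), so t = -ln(0.586)/0.08 ≈ 6.7 minutes.


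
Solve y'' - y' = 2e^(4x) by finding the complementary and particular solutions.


Characteristic roots of r² - r = 0 are 0, 1.
y_h = C₁ + C₂e^(x).
Forcing exponent 4 is not a characteristic root; try y_p = Ae^(4x).
Substitute: A·(16 + (-1)·4 + (0)) = A·12 = 2, so A = 1/6.
General solution: y = C₁ + C₂e^(x) + (1/6)e^(4x).


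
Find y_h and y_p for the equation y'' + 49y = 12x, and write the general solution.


Homogeneous: r² + 49 = 0 ⇒ r = ±7i, y_h = C₁cos(7x) + C₂sin(7x).
Polynomial forcing; try y_p = Ax + B. Then y_p'' + 49 y_p = 49(Ax + B) = 12x, so B = 0 and A = 12/49.
General solution: y = C₁cos(7x) + C₂sin(7x) + (12/49)x.


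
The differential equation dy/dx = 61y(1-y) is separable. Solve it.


Separate: dy/[y(1-y)] = 61 dx.
Partial fractions: 1/[y(1-y)] = 1/y + 1/(1-y).
Integrate: ln|y/(1-y)| = 61x + C₀.
Solve for y: y = 1/(1 + Ce^(-61x)).


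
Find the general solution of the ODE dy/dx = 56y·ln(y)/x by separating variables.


Separate: dy/[y ln(y)] = 56 dx/x.
Substitute u = ln(y): du/u = 56 dx/x.
Integrate: ln|ln(y)| = 56ln|x| + C₀, hence ln(y) = C·x^56.


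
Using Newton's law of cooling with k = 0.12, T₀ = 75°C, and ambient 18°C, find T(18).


Newton's law: dT/dt = -k(T - T_a) has solution T(t) = T_a + (T₀ - T_a)e^(-kt).
Plug in T_a = 18, T₀ = 75, k = 0.12, t = 18: T(18) = 18 + (57)e^(-2.16) ≈ 24.6°C.


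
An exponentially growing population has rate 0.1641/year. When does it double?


Exponential growth: P(t) = P₀ e^(0.1641t). Set P(t)/P₀ = 2: e^(0.1641t) = 2.
Solve: t = ln(2)/0.1641 ≈ 4.22 years.


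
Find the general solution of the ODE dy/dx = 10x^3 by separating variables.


Integrate both sides with respect to x: y = ∫ 10x^3 dx = (5/2)x^4 + C.


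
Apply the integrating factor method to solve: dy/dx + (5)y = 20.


P(x) = 5, Q(x) = 20; integrating factor μ = e^(5x).
(μ y)' = 20e^(5x) ⇒ μ y = 4e^(5x) + C.
Divide by μ: y = 4 + Ce^(-5x).


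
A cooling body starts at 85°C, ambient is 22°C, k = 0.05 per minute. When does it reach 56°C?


From T(t) = T_a + (T₀ - T_a)e^(-kt), set T(t) = 56:
(56 - 22) / (85 - 22) = e^(-0.05t), so t = -ln(0.540)/0.05 ≈ 12.3 minutes.


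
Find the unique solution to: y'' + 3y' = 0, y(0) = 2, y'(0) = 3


Characteristic roots of r² + 3r = 0 are 0, -3.
General solution y = c₁ + c₂ e^(-3x).
Apply y(0) = 2: c₁ + c₂ = 2. Apply y'(0) = 3: 0 c₁ - 3 c₂ = 3.
Solve: c₁ = 3, c₂ = -1.
Particular solution: y = 3 - e^(-3x).


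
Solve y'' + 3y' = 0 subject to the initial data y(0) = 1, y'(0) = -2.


Characteristic roots of r² + 3r = 0 are 0, -3.
General solution y = c₁ + c₂ e^(-3x).
Apply y(0) = 1: c₁ + c₂ = 1. Apply y'(0) = -2: 0 c₁ - 3 c₂ = -2.
Solve: c₁ = 1/3, c₂ = 2/3.
Particular solution: y = 1/3 + (2/3)e^(-3x).


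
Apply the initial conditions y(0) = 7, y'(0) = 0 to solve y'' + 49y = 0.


Characteristic roots of r² + 49 = 0 are ±7i, so y = C₁cos(7x) + C₂sin(7x).
Apply y(0) = 7: C₁ = 7. Differentiate and apply y'(0) = 0: 7·C₂ = 0, so C₂ = 0.
Particular solution: y = 7cos(7x).


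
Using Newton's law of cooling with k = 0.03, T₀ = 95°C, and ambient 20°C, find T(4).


Newton's law: dT/dt = -k(T - T_a) has solution T(t) = T_a + (T₀ - T_a)e^(-kt).
Plug in T_a = 20, T₀ = 95, k = 0.03, t = 4: T(4) = 20 + (75)e^(-0.12) ≈ 86.5°C.


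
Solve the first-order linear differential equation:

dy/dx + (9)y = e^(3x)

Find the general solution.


P(x) = 9 ⇒ μ = e^(9x).
(μ y)' = e^(12x) ⇒ μ y = e^(12x)/12 + C.
Divide by μ: y = (1/12)e^(3x) + Ce^(-9x).


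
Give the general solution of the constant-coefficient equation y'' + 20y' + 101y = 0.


Characteristic equation: r² + 20r + 101 = 0.
Discriminant is negative; roots r = -10 ± 1i (complex conjugate pair).
General solution uses e^(α x)(C₁ cos(β x) + C₂ sin(β x)): y = e^(-10x)(C₁cos(x) + C₂sin(x)).


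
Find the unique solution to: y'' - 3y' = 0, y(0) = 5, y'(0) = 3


Characteristic roots of r² - 3r = 0 are 0, 3.
General solution y = c₁ + c₂ e^(3x).
Apply y(0) = 5: c₁ + c₂ = 5. Apply y'(0) = 3: 0 c₁ + 3 c₂ = 3.
Solve: c₁ = 4, c₂ = 1.
Particular solution: y = 4 + e^(3x).


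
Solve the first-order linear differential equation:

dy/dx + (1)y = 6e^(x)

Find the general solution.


P(x) = 1 ⇒ μ = e^(x).
(μ y)' = 6e^(2x) ⇒ μ y = (6/2)e^(2x) + C.
Divide by μ: y = 3e^(x) + Ce^(-x).


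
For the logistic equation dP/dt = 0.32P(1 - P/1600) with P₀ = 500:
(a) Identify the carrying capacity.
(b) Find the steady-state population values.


Logistic ODE dP/dt = 0.32P(1 - P/1600) has equilibria where dP/dt = 0, i.e. P = 0 or P = 1600.
The coefficient (1 - P/K) = 0 when P = K, identifying K = 1600 as the carrying capacity.
(a) K = 1600; (b) equilibria P = 0 and P = 1600.


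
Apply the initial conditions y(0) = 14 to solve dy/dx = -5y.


General solution of y' = -5y is y = Ce^(-5x).
Apply y(0) = 14: C = 14.
Particular solution: y = 14e^(-5x).


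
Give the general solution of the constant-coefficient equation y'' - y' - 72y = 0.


Characteristic equation: r² - r - 72 = 0.
Factor: (r - 9)(r + 8) = 0 ⇒ r = 9, -8 (distinct real).
General solution: y = C₁e^(9x) + C₂e^(-8x).


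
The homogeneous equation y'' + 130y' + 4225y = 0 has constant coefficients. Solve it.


Characteristic equation: r² + 130r + 4225 = 0, i.e. (r + 65)² = 0.
Repeated root r = -65; include an x factor for the second linearly independent solution.
General solution: y = (C₁ + C₂x)e^(-65x).


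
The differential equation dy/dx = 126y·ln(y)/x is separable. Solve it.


Separate: dy/[y ln(y)] = 126 dx/x.
Substitute u = ln(y): du/u = 126 dx/x.
Integrate: ln|ln(y)| = 126ln|x| + C₀, hence ln(y) = C·x^126.


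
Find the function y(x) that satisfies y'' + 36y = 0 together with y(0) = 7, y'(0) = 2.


Characteristic roots of r² + 36 = 0 are ±6i, so y = C₁cos(6x) + C₂sin(6x).
Apply y(0) = 7: C₁ = 7. Differentiate and apply y'(0) = 2: 6·C₂ = 2, so C₂ = 1/3.
Particular solution: y = 7cos(6x) + (1/3)sin(6x).


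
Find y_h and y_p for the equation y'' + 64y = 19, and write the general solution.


Homogeneous part: r² + 64 = 0 ⇒ r = ±8i, so y_h = C₁cos(8x) + C₂sin(8x).
Try constant y_p = A; plug in: 64A = 19 ⇒ A = 19/64.
General solution: y = C₁cos(8x) + C₂sin(8x) + 19/64.


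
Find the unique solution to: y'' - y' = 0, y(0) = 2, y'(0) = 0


Characteristic roots of r² - r = 0 are 0, 1.
General solution y = c₁ + c₂ e^(x).
Apply y(0) = 2: c₁ + c₂ = 2. Apply y'(0) = 0: 0 c₁ + 1 c₂ = 0.
Solve: c₁ = 2, c₂ = 0.
Particular solution: y = 2 + 0e^(x).


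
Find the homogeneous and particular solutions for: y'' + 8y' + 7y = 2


Characteristic roots of r² + 8r + 7 = 0 are -1, -7.
y_h = C₁e^(-x) + C₂e^(-7x).
Constant forcing; try y_p = A. Then 7A = 2 ⇒ A = 2/7.
General solution: y = C₁e^(-x) + C₂e^(-7x) + 2/7.


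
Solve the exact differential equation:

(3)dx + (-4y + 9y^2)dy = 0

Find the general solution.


Check exactness: ∂M/∂y = 0 and ∂N/∂x = 0; equal, so the equation is exact.
Integrate M with respect to x (treating y as constant): ∫M dx = 3x + h(y).
Differentiate w.r.t. y and set equal to N: the x-dependent terms already match, leaving h'(y) = -4y + 9y^2. Integrate: h(y) = -2y^2 + 3y^3.
So F(x,y) = -2y^2 + 3x + 3y^3.
General solution: -2y^2 + 3x + 3y^3 = C.


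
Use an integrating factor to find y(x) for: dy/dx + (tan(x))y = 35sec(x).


P(x) = tan(x) ⇒ μ = e^(∫tan(x)dx) = sec(x).
(sec(x) y)' = 35sec²(x) ⇒ sec(x) y = 35tan(x) + C.
Multiply by cos(x): y = 35sin(x) + C·cos(x).


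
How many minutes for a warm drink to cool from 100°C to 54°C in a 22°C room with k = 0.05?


From T(t) = T_a + (T₀ - T_a)e^(-kt), set T(t) = 54:
(54 - 22) / (100 - 22) = e^(-0.05t), so t = -ln(0.410)/0.05 ≈ 17.8 minutes.


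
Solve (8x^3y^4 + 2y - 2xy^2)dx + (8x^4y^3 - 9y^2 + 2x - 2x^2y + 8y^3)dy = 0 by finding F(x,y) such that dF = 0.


Check exactness: ∂M/∂y = 32x^3y^3 + 2 - 4xy and ∂N/∂x = 32x^3y^3 + 2 - 4xy; equal, so the equation is exact.
Integrate M with respect to x (treating y as constant): ∫M dx = 2x^4y^4 + 2xy - x^2y^2 + h(y).
Differentiate w.r.t. y and set equal to N: the x-dependent terms already match, leaving h'(y) = -9y^2 + 8y^3. Integrate: h(y) = -3y^3 + 2y^4.
So F(x,y) = 2x^4y^4 - 3y^3 + 2xy - x^2y^2 + 2y^4.
General solution: 2x^4y^4 - 3y^3 + 2xy - x^2y^2 + 2y^4 = C.


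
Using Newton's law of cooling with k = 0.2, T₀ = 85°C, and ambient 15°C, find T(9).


Newton's law: dT/dt = -k(T - T_a) has solution T(t) = T_a + (T₀ - T_a)e^(-kt).
Plug in T_a = 15, T₀ = 85, k = 0.2, t = 9: T(9) = 15 + (70)e^(-1.80) ≈ 26.6°C.


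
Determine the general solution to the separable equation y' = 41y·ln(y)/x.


Separate: dy/[y ln(y)] = 41 dx/x.
Substitute u = ln(y): du/u = 41 dx/x.
Integrate: ln|ln(y)| = 41ln|x| + C₀, hence ln(y) = C·x^41.


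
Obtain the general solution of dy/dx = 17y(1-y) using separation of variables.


Separate: dy/[y(1-y)] = 17 dx.
Partial fractions: 1/[y(1-y)] = 1/y + 1/(1-y).
Integrate: ln|y/(1-y)| = 17x + C₀.
Solve for y: y = 1/(1 + Ce^(-17x)).


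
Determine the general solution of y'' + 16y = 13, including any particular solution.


Homogeneous part: r² + 16 = 0 ⇒ r = ±4i, so y_h = C₁cos(4x) + C₂sin(4x).
Try constant y_p = A; plug in: 16A = 13 ⇒ A = 13/16.
General solution: y = C₁cos(4x) + C₂sin(4x) + 13/16.


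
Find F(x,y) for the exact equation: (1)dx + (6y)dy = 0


Check exactness: ∂M/∂y = 0 and ∂N/∂x = 0; equal, so the equation is exact.
Integrate M with respect to x (treating y as constant): ∫M dx = x + h(y).
Differentiate w.r.t. y and set equal to N: the x-dependent terms already match, leaving h'(y) = 6y. Integrate: h(y) = 3y^2.
So F(x,y) = 3y^2 + x.
General solution: 3y^2 + x = C.


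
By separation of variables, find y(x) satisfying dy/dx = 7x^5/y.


Separate variables: y dy = 7x^5 dx.
Integrate both sides: y²/2 = (7/6)x^6 + C₀.
Multiply by 2: y² = (7/3)x^6 + C.


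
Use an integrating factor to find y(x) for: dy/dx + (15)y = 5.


P(x) = 15, Q(x) = 5; integrating factor μ = e^(15x).
(μ y)' = 5e^(15x) ⇒ μ y = (1/3)e^(15x) + C.
Divide by μ: y = 1/3 + Ce^(-15x).


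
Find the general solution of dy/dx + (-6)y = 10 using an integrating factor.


P(x) = -6 ⇒ μ = e^(-6x).
(μ y)' = 10e^(-6x) ⇒ μ y = -(5/3)e^(-6x) + C.
Divide by μ: y = -5/3 + Ce^(6x).


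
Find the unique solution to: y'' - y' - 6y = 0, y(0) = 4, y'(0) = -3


Characteristic roots of r² - r - 6 = 0 are 3, -2.
General solution y = c₁ e^(3x) + c₂ e^(-2x).
Apply y(0) = 4: c₁ + c₂ = 4. Apply y'(0) = -3: 3 c₁ - 2 c₂ = -3.
Solve: c₁ = 1, c₂ = 3.
Particular solution: y = e^(3x) + 3e^(-2x).


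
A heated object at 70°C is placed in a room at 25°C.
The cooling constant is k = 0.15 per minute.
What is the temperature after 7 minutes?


Newton's law: dT/dt = -k(T - T_a) has solution T(t) = T_a + (T₀ - T_a)e^(-kt).
Plug in T_a = 25, T₀ = 70, k = 0.15, t = 7: T(7) = 25 + (45)e^(-1.05) ≈ 40.7°C.


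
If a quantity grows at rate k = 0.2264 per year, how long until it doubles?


Exponential growth: P(t) = P₀ e^(0.2264t). Set P(t)/P₀ = 2: e^(0.2264t) = 2.
Solve: t = ln(2)/0.2264 ≈ 3.06 years.


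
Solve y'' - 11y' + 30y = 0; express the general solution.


Characteristic equation: r² - 11r + 30 = 0.
Factor: (r - 6)(r - 5) = 0 ⇒ r = 6, 5 (distinct real).
General solution: y = C₁e^(6x) + C₂e^(5x).


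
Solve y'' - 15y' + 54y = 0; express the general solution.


Characteristic equation: r² - 15r + 54 = 0.
Factor: (r - 6)(r - 9) = 0 ⇒ r = 6, 9 (distinct real).
General solution: y = C₁e^(6x) + C₂e^(9x).


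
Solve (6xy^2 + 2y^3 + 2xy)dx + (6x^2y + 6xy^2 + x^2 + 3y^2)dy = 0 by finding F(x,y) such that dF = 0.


Check exactness: ∂M/∂y = 12xy + 6y^2 + 2x and ∂N/∂x = 12xy + 6y^2 + 2x; equal, so the equation is exact.
Integrate M with respect to x (treating y as constant): ∫M dx = 3x^2y^2 + 2xy^3 + x^2y + h(y).
Differentiate w.r.t. y and set equal to N: the x-dependent terms already match, leaving h'(y) = 3y^2. Integrate: h(y) = y^3.
So F(x,y) = 3x^2y^2 + 2xy^3 + x^2y + y^3.
General solution: 3x^2y^2 + 2xy^3 + x^2y + y^3 = C.


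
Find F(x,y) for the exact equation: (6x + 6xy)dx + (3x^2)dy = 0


Check exactness: ∂M/∂y = 6x and ∂N/∂x = 6x; equal, so the equation is exact.
Integrate M with respect to x (treating y as constant): ∫M dx = 3x^2 + 3x^2y + h(y).
Differentiate w.r.t. y and set equal to N: all terms match, so h'(y) = 0 and h is a constant absorbed into C.
General solution: 3x^2 + 3x^2y = C.


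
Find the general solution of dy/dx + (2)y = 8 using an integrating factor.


P(x) = 2, Q(x) = 8; integrating factor μ = e^(2x).
(μ y)' = 8e^(2x) ⇒ μ y = 4e^(2x) + C.
Divide by μ: y = 4 + Ce^(-2x).


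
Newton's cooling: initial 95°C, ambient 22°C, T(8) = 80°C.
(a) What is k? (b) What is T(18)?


Newton's law: T(t) = T_a + (T₀ - T_a)e^(-kt).
(a) Use T(8) = 80: (80 - 22)/(95 - 22) = e^(-k·8), so k = -ln(0.795)/8 ≈ 0.0288.
(b) Apply k to t = 18: T(18) = 22 + (73)e^(-0.518) ≈ 65.5°C.


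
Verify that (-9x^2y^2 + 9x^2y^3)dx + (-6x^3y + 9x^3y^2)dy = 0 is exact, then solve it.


Check exactness: ∂M/∂y = -18x^2y + 27x^2y^2 and ∂N/∂x = -18x^2y + 27x^2y^2; equal, so the equation is exact.
Integrate M with respect to x (treating y as constant): ∫M dx = -3x^3y^2 + 3x^3y^3 + h(y).
Differentiate w.r.t. y and set equal to N: all terms match, so h'(y) = 0 and h is a constant absorbed into C.
General solution: -3x^3y^2 + 3x^3y^3 = C.


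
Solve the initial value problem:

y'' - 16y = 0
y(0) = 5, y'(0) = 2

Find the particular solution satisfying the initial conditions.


Characteristic roots of r² - 16 = 0 are -4, 4.
General solution y = c₁ e^(-4x) + c₂ e^(4x).
Apply y(0) = 5: c₁ + c₂ = 5. Apply y'(0) = 2: -4 c₁ + 4 c₂ = 2.
Solve: c₁ = 9/4, c₂ = 11/4.
Particular solution: y = (9/4)e^(-4x) + (11/4)e^(4x).


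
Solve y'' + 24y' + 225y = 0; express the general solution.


Characteristic equation: r² + 24r + 225 = 0.
Discriminant is negative; roots r = -12 ± 9i (complex conjugate pair).
General solution uses e^(α x)(C₁ cos(β x) + C₂ sin(β x)): y = e^(-12x)(C₁cos(9x) + C₂sin(9x)).


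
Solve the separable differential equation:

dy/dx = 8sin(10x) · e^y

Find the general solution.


Separate: e^(-y) dy = 8sin(10x) dx.
Integrate: -e^(-y) = -(4/5)cos(10x) + C₀.
Rearrange: e^(-y) = (4/5)cos(10x) + C.


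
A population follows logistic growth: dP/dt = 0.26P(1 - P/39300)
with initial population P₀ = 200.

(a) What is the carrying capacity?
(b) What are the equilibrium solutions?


Logistic ODE dP/dt = 0.26P(1 - P/39300) has equilibria where dP/dt = 0, i.e. P = 0 or P = 39300.
The coefficient (1 - P/K) = 0 when P = K, identifying K = 39300 as the carrying capacity.
(a) K = 39300; (b) equilibria P = 0 and P = 39300.
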